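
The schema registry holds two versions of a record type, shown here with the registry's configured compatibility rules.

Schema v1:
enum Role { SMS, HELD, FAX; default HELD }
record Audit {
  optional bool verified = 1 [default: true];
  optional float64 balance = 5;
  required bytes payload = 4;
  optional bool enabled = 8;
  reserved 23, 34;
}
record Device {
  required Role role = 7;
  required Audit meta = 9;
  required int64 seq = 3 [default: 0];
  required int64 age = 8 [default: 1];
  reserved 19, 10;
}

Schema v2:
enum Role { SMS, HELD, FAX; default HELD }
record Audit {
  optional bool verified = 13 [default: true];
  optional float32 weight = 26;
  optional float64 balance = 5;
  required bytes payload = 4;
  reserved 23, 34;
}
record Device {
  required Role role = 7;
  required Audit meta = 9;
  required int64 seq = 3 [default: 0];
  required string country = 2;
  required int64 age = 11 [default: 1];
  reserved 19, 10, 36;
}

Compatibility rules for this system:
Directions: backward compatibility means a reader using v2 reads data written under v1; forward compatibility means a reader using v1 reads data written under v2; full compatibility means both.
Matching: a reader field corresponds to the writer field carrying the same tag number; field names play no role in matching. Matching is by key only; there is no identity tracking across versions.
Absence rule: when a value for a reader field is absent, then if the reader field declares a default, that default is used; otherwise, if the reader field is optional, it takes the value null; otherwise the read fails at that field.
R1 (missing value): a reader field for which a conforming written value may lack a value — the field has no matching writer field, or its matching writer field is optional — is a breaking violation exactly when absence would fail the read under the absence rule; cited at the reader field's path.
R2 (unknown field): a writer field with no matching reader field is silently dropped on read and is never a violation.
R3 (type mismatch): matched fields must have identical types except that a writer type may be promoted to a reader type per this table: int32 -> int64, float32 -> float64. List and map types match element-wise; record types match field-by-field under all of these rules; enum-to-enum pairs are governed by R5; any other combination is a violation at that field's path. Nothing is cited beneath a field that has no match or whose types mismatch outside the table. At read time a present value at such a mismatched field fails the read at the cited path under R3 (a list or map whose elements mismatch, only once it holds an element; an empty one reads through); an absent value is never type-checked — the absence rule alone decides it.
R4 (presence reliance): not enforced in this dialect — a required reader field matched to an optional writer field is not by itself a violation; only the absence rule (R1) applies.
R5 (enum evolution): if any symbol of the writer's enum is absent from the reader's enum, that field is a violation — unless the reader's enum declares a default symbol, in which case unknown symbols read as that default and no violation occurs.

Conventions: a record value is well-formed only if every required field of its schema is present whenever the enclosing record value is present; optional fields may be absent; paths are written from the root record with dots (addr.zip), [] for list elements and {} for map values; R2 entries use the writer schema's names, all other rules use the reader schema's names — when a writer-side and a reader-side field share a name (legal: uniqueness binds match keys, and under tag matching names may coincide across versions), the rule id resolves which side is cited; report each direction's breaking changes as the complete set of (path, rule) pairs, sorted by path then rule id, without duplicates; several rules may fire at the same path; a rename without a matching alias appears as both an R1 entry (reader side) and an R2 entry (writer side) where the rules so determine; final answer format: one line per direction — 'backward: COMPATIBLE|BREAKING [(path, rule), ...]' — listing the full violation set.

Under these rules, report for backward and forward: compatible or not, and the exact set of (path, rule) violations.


in Device below, arrows point writer -> reader
backward for Device (reader v2, writer v1):
  role: paired with writer role (Role -> Role; writer required)
  meta: paired with writer meta (Audit -> Audit; writer required)
  seq: paired with writer seq (int64 -> int64; writer required)
  country: no writer-side match
  age: no writer-side match
  writer field age has no reader counterpart
  meta.verified: no writer-side match
  meta.weight: no writer-side match
  meta.balance: paired with writer meta.balance (float64 -> float64; writer optional)
  meta.payload: paired with writer meta.payload (bytes -> bytes; writer required)
  writer field meta.verified has no reader counterpart
  writer field meta.enabled has no reader counterpart
  rule R1 violated at country
  => backward: BREAKING (1)
forward for Device (reader v1, writer v2):
  role: paired with writer role (Role -> Role; writer required)
  meta: paired with writer meta (Audit -> Audit; writer required)
  seq: paired with writer seq (int64 -> int64; writer required)
  age: no writer-side match
  writer field country has no reader counterpart
  writer field age has no reader counterpart
  meta.verified: no writer-side match
  meta.balance: paired with writer meta.balance (float64 -> float64; writer optional)
  meta.payload: paired with writer meta.payload (bytes -> bytes; writer required)
  meta.enabled: no writer-side match
  writer field meta.verified has no reader counterpart
  writer field meta.weight has no reader counterpart
  => forward verdict for Device: COMPATIBLE, no violations

backward: BREAKING [(country, R1)]; forward: COMPATIBLE []


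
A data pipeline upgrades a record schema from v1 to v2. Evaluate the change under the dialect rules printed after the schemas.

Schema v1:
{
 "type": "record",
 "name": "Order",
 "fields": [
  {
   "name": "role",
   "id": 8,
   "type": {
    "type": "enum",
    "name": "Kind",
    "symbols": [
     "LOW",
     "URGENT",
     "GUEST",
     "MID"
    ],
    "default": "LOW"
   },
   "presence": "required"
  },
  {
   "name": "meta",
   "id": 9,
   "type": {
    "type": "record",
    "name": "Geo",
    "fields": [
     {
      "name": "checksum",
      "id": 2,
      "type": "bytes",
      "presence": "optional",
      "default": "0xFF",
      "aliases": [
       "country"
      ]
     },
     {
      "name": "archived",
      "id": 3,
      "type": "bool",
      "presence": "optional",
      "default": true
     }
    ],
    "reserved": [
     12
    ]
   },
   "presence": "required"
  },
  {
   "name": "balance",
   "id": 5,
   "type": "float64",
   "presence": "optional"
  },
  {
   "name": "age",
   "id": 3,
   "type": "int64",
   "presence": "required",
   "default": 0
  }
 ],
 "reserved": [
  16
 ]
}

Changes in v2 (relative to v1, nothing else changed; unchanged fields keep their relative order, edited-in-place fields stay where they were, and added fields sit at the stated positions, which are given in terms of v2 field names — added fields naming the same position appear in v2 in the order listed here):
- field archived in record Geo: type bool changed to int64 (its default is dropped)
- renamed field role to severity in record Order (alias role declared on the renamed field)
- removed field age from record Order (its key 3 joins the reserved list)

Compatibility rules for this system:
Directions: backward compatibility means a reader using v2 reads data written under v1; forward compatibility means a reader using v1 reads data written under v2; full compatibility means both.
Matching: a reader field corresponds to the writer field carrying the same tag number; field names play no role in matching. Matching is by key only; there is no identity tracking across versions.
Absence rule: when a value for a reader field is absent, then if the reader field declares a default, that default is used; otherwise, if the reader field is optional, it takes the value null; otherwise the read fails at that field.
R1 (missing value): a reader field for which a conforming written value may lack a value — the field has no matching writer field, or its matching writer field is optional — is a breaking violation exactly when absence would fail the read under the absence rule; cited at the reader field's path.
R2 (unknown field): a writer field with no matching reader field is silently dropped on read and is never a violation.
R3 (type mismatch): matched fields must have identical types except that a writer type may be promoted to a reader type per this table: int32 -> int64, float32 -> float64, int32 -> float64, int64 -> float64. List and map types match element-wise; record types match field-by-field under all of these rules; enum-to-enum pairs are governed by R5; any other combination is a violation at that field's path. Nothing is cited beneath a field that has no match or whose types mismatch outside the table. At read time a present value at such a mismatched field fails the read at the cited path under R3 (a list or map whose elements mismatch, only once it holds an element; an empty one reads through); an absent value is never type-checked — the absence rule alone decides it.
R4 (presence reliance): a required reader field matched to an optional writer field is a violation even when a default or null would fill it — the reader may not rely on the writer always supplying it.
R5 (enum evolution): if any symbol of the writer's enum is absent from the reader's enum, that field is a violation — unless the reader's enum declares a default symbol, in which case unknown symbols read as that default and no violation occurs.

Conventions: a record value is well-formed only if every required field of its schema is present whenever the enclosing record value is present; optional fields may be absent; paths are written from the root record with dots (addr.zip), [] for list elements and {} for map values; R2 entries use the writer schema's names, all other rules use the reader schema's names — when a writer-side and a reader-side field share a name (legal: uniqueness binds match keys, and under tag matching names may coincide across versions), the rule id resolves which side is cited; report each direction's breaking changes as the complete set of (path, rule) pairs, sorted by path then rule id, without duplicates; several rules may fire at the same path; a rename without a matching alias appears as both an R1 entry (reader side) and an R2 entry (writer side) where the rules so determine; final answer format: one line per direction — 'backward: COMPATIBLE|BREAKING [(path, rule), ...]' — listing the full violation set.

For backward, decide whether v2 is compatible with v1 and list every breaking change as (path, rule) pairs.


arrows below run writer -> reader for Order
backward pass over Order, reader schema v2, writer schema v1:
  writer required, Kind -> Kind: reader severity maps from writer role
  writer required, Geo -> Geo: reader meta maps from writer meta
  writer optional, float64 -> float64: reader balance maps from writer balance
  leftover writer field: age
  writer optional, bytes -> bytes: reader meta.checksum maps from writer meta.checksum
  writer optional, bool -> int64: reader meta.archived maps from writer meta.archived
  breaking: (meta.archived, R3)
  => 1 violation(s): backward is BREAKING for Order
the other Order changes do not affect what is asked:
  renamed field role to severity in record Order (alias role declared on the renamed field) -> inert for the asked Order verdict: nothing fires
  removed field age from record Order (its key 3 joins the reserved list) -> inert for the asked Order verdict: nothing fires

backward: BREAKING [(meta.archived, R3)]


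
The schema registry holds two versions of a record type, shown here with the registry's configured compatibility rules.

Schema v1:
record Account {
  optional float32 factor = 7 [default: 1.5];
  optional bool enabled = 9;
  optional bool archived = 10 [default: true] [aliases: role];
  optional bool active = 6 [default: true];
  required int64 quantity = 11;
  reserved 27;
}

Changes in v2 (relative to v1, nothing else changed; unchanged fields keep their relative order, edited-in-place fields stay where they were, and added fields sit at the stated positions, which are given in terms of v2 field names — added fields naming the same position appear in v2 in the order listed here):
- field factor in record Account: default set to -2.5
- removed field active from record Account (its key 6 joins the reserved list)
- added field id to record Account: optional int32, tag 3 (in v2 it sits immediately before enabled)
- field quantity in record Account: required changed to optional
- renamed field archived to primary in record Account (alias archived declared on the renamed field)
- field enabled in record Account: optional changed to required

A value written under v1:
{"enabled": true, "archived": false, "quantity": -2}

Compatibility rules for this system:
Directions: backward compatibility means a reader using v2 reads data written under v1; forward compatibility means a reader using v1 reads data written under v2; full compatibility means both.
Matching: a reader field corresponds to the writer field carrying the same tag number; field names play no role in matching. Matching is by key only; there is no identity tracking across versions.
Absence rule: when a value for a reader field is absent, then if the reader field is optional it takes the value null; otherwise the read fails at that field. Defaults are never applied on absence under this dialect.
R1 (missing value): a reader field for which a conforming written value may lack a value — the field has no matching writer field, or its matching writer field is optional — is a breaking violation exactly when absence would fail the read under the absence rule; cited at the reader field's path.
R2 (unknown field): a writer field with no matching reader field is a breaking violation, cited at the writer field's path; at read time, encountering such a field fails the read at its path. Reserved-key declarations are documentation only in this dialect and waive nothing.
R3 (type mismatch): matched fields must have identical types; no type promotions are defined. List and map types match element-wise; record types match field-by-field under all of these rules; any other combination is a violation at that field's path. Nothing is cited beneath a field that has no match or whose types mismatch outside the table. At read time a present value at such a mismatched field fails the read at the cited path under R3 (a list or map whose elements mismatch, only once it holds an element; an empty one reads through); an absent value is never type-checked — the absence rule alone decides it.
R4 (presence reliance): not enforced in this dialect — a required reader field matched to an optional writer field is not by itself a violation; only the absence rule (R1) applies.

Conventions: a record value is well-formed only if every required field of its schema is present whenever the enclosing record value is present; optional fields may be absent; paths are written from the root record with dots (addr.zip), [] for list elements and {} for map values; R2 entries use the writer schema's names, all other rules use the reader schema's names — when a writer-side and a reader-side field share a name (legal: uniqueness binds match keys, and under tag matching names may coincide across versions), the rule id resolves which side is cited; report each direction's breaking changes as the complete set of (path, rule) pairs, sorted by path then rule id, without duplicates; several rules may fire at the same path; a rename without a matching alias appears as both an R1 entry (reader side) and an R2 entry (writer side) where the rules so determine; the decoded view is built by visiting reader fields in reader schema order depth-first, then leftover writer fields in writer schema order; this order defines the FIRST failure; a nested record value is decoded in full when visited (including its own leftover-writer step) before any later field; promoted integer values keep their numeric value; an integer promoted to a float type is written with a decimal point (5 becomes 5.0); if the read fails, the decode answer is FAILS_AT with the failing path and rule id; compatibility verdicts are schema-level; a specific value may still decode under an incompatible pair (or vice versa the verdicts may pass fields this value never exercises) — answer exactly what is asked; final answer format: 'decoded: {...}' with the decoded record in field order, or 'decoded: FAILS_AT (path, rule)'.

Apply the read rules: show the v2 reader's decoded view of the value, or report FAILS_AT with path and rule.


decoded: {"factor": null, "id": null, "enabled": true, "primary": false, "quantity": -2}

arrows below run writer -> reader for Account
decoding the Account value with the v2 reader:
  factor := null (absent, optional -> null)
  id := null (absent, optional -> null)
  enabled := true
  primary := false (from writer archived)
  quantity := -2
  => decoded: {"factor": null, "id": null, "enabled": true, "primary": false, "quantity": -2}
checking off the Account differences that do not matter here:
  field factor in record Account: default set to -2.5 -> triggers nothing under the printed rules; the Account answer is the same either way
  field quantity in record Account: required changed to optional -> schema-level compatibility only; this Account value's decode is unchanged
  field enabled in record Account: optional changed to required -> schema-level compatibility only; this Account value's decode is unchanged


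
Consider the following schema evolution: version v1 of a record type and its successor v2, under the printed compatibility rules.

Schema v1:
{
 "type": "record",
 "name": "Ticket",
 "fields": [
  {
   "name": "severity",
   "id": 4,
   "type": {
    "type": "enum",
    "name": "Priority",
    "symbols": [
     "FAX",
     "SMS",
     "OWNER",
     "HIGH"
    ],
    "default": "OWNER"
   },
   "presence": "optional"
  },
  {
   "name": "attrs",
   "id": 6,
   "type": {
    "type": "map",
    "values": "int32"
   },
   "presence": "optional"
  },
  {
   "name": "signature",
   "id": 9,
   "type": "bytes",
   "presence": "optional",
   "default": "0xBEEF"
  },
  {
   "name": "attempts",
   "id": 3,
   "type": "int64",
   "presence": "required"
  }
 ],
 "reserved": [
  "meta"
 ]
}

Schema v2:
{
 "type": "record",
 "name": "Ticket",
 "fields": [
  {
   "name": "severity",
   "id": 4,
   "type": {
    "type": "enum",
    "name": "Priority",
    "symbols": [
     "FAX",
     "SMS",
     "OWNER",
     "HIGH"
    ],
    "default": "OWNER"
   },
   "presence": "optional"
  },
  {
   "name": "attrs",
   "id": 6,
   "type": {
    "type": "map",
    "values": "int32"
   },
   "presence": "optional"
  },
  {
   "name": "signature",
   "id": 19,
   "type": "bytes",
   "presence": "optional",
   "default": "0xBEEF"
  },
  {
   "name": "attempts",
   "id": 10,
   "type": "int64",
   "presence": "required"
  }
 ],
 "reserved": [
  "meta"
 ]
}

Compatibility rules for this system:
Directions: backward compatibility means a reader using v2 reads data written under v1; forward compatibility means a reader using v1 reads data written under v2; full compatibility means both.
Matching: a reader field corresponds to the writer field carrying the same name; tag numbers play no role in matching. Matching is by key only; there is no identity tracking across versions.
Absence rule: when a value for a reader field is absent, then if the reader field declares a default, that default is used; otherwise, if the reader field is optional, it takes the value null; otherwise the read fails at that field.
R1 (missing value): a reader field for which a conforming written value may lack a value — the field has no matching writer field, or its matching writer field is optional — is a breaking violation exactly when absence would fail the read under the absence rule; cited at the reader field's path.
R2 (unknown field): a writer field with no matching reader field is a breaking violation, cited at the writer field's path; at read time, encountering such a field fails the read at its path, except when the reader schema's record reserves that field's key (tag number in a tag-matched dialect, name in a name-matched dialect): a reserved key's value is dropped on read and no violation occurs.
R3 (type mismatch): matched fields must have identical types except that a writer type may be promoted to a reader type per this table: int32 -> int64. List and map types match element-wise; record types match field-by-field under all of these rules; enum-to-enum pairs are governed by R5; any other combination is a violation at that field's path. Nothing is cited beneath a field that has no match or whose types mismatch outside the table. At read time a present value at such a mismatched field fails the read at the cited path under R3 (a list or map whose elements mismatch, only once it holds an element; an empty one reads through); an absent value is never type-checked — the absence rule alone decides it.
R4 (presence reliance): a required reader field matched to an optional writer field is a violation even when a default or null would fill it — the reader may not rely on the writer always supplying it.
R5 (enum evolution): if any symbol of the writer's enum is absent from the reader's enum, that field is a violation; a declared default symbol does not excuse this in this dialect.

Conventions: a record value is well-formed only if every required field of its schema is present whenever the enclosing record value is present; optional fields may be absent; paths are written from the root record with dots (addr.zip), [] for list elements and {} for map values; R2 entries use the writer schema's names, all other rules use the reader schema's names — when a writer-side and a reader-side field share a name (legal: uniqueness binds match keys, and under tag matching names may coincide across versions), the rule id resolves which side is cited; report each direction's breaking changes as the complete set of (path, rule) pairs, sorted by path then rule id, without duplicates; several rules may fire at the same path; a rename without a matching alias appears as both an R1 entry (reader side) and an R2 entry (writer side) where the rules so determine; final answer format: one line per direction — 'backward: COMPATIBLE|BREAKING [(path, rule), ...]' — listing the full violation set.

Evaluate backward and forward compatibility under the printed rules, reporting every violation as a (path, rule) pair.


backward: COMPATIBLE []; forward: COMPATIBLE []

arrows below run writer -> reader for Ticket
backward for Ticket (reader v2, writer v1):
  severity: paired with writer severity (Priority -> Priority; writer optional)
  attrs: paired with writer attrs (map<string, int32> -> map<string, int32>; writer optional)
  signature: paired with writer signature (bytes -> bytes; writer optional)
  attempts: paired with writer attempts (int64 -> int64; writer required)
  => no violations; backward on Ticket: COMPATIBLE
forward for Ticket (reader v1, writer v2):
  severity: paired with writer severity (Priority -> Priority; writer optional)
  attrs: paired with writer attrs (map<string, int32> -> map<string, int32>; writer optional)
  signature: paired with writer signature (bytes -> bytes; writer optional)
  attempts: paired with writer attempts (int64 -> int64; writer required)
  => no violations; forward on Ticket: COMPATIBLE


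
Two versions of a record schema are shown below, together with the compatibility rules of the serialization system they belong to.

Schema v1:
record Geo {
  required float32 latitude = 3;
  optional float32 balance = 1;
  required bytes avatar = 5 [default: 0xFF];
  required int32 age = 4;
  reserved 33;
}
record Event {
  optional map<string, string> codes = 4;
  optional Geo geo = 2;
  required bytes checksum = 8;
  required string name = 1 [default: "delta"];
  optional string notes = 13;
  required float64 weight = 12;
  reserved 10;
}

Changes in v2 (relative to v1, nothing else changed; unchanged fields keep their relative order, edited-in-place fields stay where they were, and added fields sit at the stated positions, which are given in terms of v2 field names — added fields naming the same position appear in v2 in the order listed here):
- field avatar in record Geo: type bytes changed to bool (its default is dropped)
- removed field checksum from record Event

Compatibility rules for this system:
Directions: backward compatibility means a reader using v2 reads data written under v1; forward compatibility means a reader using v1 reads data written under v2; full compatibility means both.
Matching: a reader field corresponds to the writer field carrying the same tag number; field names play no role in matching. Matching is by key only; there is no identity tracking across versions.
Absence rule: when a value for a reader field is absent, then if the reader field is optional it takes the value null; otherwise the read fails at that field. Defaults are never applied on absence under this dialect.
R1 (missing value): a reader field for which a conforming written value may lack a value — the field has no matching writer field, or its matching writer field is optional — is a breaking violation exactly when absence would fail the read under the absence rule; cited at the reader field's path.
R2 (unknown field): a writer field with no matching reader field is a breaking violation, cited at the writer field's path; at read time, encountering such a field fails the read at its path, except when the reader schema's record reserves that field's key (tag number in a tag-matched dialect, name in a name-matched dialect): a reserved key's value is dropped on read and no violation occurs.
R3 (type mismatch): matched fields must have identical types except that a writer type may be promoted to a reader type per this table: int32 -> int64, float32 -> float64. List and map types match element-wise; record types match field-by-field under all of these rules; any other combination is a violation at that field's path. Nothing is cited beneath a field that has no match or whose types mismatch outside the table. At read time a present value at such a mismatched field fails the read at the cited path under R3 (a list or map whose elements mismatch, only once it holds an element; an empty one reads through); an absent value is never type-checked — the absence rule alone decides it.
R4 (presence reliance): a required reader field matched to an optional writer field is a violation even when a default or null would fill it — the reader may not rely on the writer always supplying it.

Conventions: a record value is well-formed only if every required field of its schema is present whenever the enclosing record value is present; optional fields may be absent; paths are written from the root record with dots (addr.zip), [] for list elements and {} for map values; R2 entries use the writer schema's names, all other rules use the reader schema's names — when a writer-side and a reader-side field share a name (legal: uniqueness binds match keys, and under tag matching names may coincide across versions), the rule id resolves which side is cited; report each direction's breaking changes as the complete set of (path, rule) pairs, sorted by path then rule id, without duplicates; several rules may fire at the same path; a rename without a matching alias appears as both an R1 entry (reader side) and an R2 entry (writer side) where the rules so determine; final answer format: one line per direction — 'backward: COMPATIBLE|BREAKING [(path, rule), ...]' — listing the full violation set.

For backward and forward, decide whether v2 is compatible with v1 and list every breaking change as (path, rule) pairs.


backward: BREAKING [(checksum, R2), (geo.avatar, R3)]; forward: BREAKING [(checksum, R1), (geo.avatar, R3)]

arrows below run writer -> reader for Event
backward analysis of Event with v2 as reader and v1 as writer:
  codes: map<string, string> -> map<string, string>, writer optional; from codes
  geo: Geo -> Geo, writer optional; from geo
  name: string -> string, writer required; from name
  notes: string -> string, writer optional; from notes
  weight: float64 -> float64, writer required; from weight
  checksum (writer side), unknown to reader
  geo.latitude: float32 -> float32, writer required; from geo.latitude
  geo.balance: float32 -> float32, writer optional; from geo.balance
  geo.avatar: bytes -> bool, writer required; from geo.avatar
  geo.age: int32 -> int32, writer required; from geo.age
  violation R2 at checksum
  violation R3 at geo.avatar
  => backward: BREAKING (2)
forward analysis of Event with v1 as reader and v2 as writer:
  codes: map<string, string> -> map<string, string>, writer optional; from codes
  geo: Geo -> Geo, writer optional; from geo
  no writer field matches reader checksum
  name: string -> string, writer required; from name
  notes: string -> string, writer optional; from notes
  weight: float64 -> float64, writer required; from weight
  geo.latitude: float32 -> float32, writer required; from geo.latitude
  geo.balance: float32 -> float32, writer optional; from geo.balance
  geo.avatar: bool -> bytes, writer required; from geo.avatar
  geo.age: int32 -> int32, writer required; from geo.age
  violation R1 at checksum
  violation R3 at geo.avatar
  => forward: BREAKING (2)


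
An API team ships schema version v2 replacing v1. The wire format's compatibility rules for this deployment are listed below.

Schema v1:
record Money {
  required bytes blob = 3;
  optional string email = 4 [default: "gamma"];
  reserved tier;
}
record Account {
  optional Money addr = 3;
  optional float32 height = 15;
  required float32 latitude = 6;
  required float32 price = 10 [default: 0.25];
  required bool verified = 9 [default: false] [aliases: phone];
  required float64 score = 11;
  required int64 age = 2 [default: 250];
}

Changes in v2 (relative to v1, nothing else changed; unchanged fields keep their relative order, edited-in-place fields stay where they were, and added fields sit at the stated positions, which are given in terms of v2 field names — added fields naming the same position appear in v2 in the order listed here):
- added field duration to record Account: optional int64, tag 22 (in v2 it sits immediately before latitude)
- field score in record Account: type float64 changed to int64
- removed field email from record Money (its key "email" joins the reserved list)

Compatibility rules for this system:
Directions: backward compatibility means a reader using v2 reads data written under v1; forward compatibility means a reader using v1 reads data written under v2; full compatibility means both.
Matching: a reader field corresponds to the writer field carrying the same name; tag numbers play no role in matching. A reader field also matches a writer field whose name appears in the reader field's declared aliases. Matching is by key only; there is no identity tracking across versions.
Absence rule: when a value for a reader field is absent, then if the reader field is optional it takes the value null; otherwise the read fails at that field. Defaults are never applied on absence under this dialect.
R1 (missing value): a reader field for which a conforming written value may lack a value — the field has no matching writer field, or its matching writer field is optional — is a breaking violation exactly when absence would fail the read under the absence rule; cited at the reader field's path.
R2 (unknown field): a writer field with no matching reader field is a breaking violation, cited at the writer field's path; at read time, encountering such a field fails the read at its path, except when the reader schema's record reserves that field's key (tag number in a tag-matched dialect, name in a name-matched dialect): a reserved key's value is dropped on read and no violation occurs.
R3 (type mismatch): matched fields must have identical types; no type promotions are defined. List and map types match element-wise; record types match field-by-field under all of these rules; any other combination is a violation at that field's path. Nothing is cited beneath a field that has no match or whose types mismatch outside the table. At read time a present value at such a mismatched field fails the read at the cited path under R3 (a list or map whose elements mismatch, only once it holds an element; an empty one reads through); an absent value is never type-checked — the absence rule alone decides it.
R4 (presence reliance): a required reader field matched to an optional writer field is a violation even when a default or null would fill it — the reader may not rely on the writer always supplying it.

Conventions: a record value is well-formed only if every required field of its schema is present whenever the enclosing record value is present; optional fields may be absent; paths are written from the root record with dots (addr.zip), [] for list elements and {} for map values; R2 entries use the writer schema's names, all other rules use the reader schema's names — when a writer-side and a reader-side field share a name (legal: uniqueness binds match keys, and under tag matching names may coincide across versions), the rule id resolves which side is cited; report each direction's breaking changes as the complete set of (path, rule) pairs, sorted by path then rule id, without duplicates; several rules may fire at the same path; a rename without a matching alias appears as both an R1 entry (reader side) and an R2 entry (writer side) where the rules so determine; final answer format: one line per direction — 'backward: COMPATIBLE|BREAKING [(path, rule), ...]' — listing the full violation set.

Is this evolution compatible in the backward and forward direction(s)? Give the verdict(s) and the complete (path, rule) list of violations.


backward: BREAKING [(score, R3)]; forward: BREAKING [(duration, R2), (score, R3)]

the writer's type comes first in each Account pair
backward pass over Account, reader schema v2, writer schema v1:
  addr <- addr (Money -> Money, writer optional)
  height <- height (float32 -> float32, writer optional)
  duration: no writer-side match
  latitude <- latitude (float32 -> float32, writer required)
  price <- price (float32 -> float32, writer required)
  verified <- verified (bool -> bool, writer required)
  score <- score (float64 -> int64, writer required)
  age <- age (int64 -> int64, writer required)
  addr.blob <- addr.blob (bytes -> bytes, writer required)
  addr.email (writer side), unknown to reader
  breaking: (score, R3)
  backward on Account therefore BREAKING (1)
forward pass over Account, reader schema v1, writer schema v2:
  addr <- addr (Money -> Money, writer optional)
  height <- height (float32 -> float32, writer optional)
  latitude <- latitude (float32 -> float32, writer required)
  price <- price (float32 -> float32, writer required)
  verified <- verified (bool -> bool, writer required)
  score <- score (int64 -> float64, writer required)
  age <- age (int64 -> int64, writer required)
  duration (writer side), unknown to reader
  addr.blob <- addr.blob (bytes -> bytes, writer required)
  addr.email: no writer-side match
  breaking: (duration, R2)
  breaking: (score, R3)
  forward on Account therefore BREAKING (2)


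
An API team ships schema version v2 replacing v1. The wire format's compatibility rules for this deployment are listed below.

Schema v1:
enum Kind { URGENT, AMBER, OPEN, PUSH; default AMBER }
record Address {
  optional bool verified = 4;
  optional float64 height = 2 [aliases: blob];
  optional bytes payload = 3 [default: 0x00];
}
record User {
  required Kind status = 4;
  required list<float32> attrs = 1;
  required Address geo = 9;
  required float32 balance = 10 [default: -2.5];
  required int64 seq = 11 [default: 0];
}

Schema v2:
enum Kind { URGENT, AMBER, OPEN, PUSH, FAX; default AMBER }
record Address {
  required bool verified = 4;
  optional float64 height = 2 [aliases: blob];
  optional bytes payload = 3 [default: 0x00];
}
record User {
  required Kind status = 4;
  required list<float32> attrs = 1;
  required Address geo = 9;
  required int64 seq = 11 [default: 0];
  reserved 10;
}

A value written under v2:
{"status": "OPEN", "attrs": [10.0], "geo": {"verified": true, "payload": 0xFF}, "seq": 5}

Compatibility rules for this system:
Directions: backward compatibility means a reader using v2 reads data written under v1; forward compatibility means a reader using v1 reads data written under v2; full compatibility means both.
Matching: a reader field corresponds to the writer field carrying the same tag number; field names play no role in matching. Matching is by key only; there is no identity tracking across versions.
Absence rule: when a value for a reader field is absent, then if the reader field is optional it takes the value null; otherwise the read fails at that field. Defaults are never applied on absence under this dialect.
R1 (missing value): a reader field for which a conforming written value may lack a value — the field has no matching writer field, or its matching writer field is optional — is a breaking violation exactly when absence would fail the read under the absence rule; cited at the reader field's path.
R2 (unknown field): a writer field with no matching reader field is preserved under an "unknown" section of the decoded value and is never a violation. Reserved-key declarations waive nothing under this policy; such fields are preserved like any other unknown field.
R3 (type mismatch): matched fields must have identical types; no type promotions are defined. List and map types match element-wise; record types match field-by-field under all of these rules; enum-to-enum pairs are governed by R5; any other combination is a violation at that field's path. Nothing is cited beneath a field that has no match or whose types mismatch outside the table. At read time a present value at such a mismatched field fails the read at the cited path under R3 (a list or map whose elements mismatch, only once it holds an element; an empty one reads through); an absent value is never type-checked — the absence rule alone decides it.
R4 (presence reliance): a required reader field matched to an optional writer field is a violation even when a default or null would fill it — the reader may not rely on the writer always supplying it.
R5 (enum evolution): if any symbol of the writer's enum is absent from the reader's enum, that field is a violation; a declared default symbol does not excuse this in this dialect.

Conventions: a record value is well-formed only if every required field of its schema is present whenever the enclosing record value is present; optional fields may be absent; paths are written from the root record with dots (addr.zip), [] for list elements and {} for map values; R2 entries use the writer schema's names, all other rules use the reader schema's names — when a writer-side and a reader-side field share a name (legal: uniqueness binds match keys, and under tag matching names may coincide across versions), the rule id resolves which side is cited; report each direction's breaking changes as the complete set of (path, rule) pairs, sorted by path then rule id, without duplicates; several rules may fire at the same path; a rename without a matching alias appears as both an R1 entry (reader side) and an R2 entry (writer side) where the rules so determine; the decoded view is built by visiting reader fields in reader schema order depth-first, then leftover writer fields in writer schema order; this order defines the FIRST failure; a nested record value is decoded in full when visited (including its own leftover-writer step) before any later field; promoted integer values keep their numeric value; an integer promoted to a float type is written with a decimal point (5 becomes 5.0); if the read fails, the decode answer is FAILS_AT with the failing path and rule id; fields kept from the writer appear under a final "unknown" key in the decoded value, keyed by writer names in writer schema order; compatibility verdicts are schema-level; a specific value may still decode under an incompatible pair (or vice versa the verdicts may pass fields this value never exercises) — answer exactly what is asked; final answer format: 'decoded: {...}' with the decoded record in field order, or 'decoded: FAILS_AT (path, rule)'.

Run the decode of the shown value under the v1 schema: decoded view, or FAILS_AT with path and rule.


decoded: FAILS_AT (balance, R1)

arrows below run writer -> reader for User
decoding the User value with the v1 reader:
  status := "OPEN"
  attrs := [10.0]
  geo.verified := true
  geo.height := null (absent, optional -> null)
  geo.payload := 0xFF
  read fails at balance under R1 (no fill)
  => FAILS_AT (balance, R1)
ruling out the remaining User differences:
  field verified in record Address: optional changed to required -> matters for User compatibility verdicts, not for this value's decode
  enum Kind (field status in record User): symbol FAX added -> matters for User compatibility verdicts, not for this value's decode
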